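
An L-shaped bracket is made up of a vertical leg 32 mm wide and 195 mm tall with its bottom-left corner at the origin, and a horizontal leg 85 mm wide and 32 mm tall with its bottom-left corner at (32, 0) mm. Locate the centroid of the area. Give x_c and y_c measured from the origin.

x_c = 33.76 mm, y_c = 72.76 mm

Part | A | x̄ᵢ | ȳᵢ | A·x̄ᵢ | A·ȳᵢ
vertical leg | 6240.00 | 16.00 | 97.50 | 99840.00 | 608400.00
horizontal leg | 2720.00 | 74.50 | 16.00 | 202640.00 | 43520.00
Σ | 8960.00 |  |  | 302480.00 | 651920.00
x_c = 302480.00 / 8960.00 = 33.76 mm
y_c = 651920.00 / 8960.00 = 72.76 mm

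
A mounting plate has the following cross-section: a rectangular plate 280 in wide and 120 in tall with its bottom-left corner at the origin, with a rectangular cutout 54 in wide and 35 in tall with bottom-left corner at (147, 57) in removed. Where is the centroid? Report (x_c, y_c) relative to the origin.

plate: A = 280 × 120 = 33600.00, centroid at (140.00, 60.00).
hole: A = −(54 × 35) = -1890.00, centroid at (174.00, 74.50).
ΣA = 31710.00 in²
ΣAx_c = (33600.00)(140.00) + (-1890.00)(174.00) = 4375140.00 in³
ΣAy_c = (33600.00)(60.00) + (-1890.00)(74.50) = 1875195.00 in³
x_c = 4375140.00 / 31710.00 = 137.97 in
y_c = 1875195.00 / 31710.00 = 59.14 in

x_c = 137.97 in, y_c = 59.14 in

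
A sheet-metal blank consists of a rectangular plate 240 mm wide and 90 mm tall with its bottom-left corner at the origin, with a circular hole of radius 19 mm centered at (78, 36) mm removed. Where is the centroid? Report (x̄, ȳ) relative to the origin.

x̄ = 122.33 mm, ȳ = 45.50 mm

plate: A = 240 × 90 = 21600.00, centroid at (120.00, 45.00).
hole: A = −π·19² = -1134.11, centroid at (78.00, 36.00).
ΣA = 20465.89 mm²
ΣAx̄ = (21600.00)(120.00) + (-1134.11)(78.00) = 2503539.03 mm³
ΣAȳ = (21600.00)(45.00) + (-1134.11)(36.00) = 931171.86 mm³
x̄ = 2503539.03 / 20465.89 = 122.33 mm
ȳ = 931171.86 / 20465.89 = 45.50 mm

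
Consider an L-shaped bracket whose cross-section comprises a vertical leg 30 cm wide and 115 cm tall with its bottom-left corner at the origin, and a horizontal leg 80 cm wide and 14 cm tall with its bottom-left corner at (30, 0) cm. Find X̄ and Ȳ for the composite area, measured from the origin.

Part | A | x̄ᵢ | ȳᵢ | A·x̄ᵢ | A·ȳᵢ
vertical leg | 3450.00 | 15.00 | 57.50 | 51750.00 | 198375.00
horizontal leg | 1120.00 | 70.00 | 7.00 | 78400.00 | 7840.00
Σ | 4570.00 |  |  | 130150.00 | 206215.00
X̄ = 130150.00 / 4570.00 = 28.48 cm
Ȳ = 206215.00 / 4570.00 = 45.12 cm

X̄ = 28.48 cm, Ȳ = 45.12 cm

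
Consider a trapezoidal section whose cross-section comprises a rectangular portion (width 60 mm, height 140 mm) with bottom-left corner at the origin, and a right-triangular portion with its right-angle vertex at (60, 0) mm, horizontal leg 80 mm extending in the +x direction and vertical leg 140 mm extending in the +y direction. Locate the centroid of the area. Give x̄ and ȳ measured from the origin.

Part | A | x̄ᵢ | ȳᵢ | A·x̄ᵢ | A·ȳᵢ
rectangular portion | 8400.00 | 30.00 | 70.00 | 252000.00 | 588000.00
triangular portion | 5600.00 | 86.67 | 46.67 | 485333.33 | 261333.33
Σ | 14000.00 |  |  | 737333.33 | 849333.33
x̄ = 737333.33 / 14000.00 = 52.67 mm
ȳ = 849333.33 / 14000.00 = 60.67 mm

x̄ = 52.67 mm, ȳ = 60.67 mm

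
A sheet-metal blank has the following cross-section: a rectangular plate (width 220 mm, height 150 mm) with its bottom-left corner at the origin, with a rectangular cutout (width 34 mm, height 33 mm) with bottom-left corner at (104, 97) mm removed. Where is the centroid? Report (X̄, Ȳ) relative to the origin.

plate: A = 220 × 150 = 33000.00, centroid at (110.00, 75.00).
hole: A = −(34 × 33) = -1122.00, centroid at (121.00, 113.50).
ΣA = 31878.00 mm², ΣAX̄ = 3494238.00 mm³, ΣAȲ = 2347653.00 mm³.
X̄ = 3494238.00/31878.00 = 109.61 mm; Ȳ = 2347653.00/31878.00 = 73.64 mm.

X̄ = 109.61 mm, Ȳ = 73.64 mm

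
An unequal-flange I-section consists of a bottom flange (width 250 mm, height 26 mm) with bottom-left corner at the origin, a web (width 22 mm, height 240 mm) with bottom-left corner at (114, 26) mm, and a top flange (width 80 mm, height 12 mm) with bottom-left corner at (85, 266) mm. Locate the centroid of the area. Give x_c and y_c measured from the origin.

x_c = 125.00 mm, y_c = 87.64 mm

bottom flange: A = 250 × 26 = 6500.00, centroid at (125.00, 13.00).
web: A = 22 × 240 = 5280.00, centroid at (125.00, 146.00).
top flange: A = 80 × 12 = 960.00, centroid at (125.00, 272.00).
ΣA = 12740.00 mm²
ΣAx_c = (6500.00)(125.00) + (5280.00)(125.00) + (960.00)(125.00) = 1592500.00 mm³
ΣAy_c = (6500.00)(13.00) + (5280.00)(146.00) + (960.00)(272.00) = 1116500.00 mm³
x_c = 1592500.00 / 12740.00 = 125.00 mm
y_c = 1116500.00 / 12740.00 = 87.64 mm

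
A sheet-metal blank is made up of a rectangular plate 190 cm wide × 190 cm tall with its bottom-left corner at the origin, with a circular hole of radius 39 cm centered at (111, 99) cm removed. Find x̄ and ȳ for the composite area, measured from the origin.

x̄ = 92.56 cm, ȳ = 94.39 cm

plate: A = 190 × 190 = 36100.00, centroid at (95.00, 95.00).
hole: A = −π·39² = -4778.36, centroid at (111.00, 99.00).
ΣA = 31321.64 cm²
ΣAx̄ = (36100.00)(95.00) + (-4778.36)(111.00) = 2899101.77 cm³
ΣAȳ = (36100.00)(95.00) + (-4778.36)(99.00) = 2956442.12 cm³
x̄ = 2899101.77 / 31321.64 = 92.56 cm
ȳ = 2956442.12 / 31321.64 = 94.39 cm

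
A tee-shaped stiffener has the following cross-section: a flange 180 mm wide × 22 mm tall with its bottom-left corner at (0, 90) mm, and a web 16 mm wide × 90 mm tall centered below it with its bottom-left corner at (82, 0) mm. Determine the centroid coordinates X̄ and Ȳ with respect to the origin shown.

web: A = 16 × 90 = 1440.00, centroid at (90.00, 45.00).
flange: A = 180 × 22 = 3960.00, centroid at (90.00, 101.00).
ΣA = 5400.00 mm²
ΣAX̄ = (1440.00)(90.00) + (3960.00)(90.00) = 486000.00 mm³
ΣAȲ = (1440.00)(45.00) + (3960.00)(101.00) = 464760.00 mm³
X̄ = 486000.00 / 5400.00 = 90.00 mm
Ȳ = 464760.00 / 5400.00 = 86.07 mm

X̄ = 90.00 mm, Ȳ = 86.07 mm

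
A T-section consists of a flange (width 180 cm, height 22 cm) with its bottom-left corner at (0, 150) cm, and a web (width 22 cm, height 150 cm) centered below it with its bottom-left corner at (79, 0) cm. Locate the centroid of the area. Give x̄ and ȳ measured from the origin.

web: A = 22 × 150 = 3300.00, centroid at (90.00, 75.00).
flange: A = 180 × 22 = 3960.00, centroid at (90.00, 161.00).
ΣA = 7260.00 cm²
ΣAx̄ = (3300.00)(90.00) + (3960.00)(90.00) = 653400.00 cm³
ΣAȳ = (3300.00)(75.00) + (3960.00)(161.00) = 885060.00 cm³
x̄ = 653400.00 / 7260.00 = 90.00 cm
ȳ = 885060.00 / 7260.00 = 121.91 cm

x̄ = 90.00 cm, ȳ = 121.91 cm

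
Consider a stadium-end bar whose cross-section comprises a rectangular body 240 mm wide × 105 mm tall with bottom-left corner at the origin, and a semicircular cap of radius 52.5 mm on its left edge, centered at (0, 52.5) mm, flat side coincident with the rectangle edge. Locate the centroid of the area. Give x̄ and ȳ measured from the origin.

Part | A | x̄ᵢ | ȳᵢ | A·x̄ᵢ | A·ȳᵢ
rectangular body | 25200.00 | 120.00 | 52.50 | 3024000.00 | 1323000.00
semicircular end | 4329.51 | -22.28 | 52.50 | -96468.75 | 227299.14
Σ | 29529.51 |  |  | 2927531.25 | 1550299.14
x̄ = 2927531.25 / 29529.51 = 99.14 mm
ȳ = 1550299.14 / 29529.51 = 52.50 mm

x̄ = 99.14 mm, ȳ = 52.50 mm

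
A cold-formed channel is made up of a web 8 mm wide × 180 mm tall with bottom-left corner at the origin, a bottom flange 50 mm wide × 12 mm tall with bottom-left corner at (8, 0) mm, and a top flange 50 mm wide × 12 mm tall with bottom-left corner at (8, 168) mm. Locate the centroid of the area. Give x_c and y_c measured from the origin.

x_c = 17.18 mm, y_c = 90.00 mm

web: A = 8 × 180 = 1440.00, centroid at (4.00, 90.00).
bottom flange: A = 50 × 12 = 600.00, centroid at (33.00, 6.00).
top flange: A = 50 × 12 = 600.00, centroid at (33.00, 174.00).
ΣA = 2640.00 mm², ΣAx_c = 45360.00 mm³, ΣAy_c = 237600.00 mm³.
x_c = 45360.00/2640.00 = 17.18 mm; y_c = 237600.00/2640.00 = 90.00 mm.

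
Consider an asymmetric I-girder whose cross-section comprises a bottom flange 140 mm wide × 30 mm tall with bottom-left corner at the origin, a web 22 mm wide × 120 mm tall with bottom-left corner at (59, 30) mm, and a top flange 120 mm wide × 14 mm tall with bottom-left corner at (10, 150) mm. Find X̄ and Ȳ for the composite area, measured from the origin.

bottom flange: A = 140 × 30 = 4200.00, centroid at (70.00, 15.00).
web: A = 22 × 120 = 2640.00, centroid at (70.00, 90.00).
top flange: A = 120 × 14 = 1680.00, centroid at (70.00, 157.00).
ΣA = 8520.00 mm², ΣAX̄ = 596400.00 mm³, ΣAȲ = 564360.00 mm³.
X̄ = 596400.00/8520.00 = 70.00 mm; Ȳ = 564360.00/8520.00 = 66.24 mm.

X̄ = 70.00 mm, Ȳ = 66.24 mm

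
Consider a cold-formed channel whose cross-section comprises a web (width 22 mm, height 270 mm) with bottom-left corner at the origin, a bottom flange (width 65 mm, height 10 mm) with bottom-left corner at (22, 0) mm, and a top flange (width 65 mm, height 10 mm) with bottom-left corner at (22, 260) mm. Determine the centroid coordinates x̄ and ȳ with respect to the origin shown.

x̄ = 18.81 mm, ȳ = 135.00 mm

web: A = 22 × 270 = 5940.00, centroid at (11.00, 135.00).
bottom flange: A = 65 × 10 = 650.00, centroid at (54.50, 5.00).
top flange: A = 65 × 10 = 650.00, centroid at (54.50, 265.00).
ΣA = 7240.00 mm², ΣAx̄ = 136190.00 mm³, ΣAȳ = 977400.00 mm³.
x̄ = 136190.00/7240.00 = 18.81 mm; ȳ = 977400.00/7240.00 = 135.00 mm.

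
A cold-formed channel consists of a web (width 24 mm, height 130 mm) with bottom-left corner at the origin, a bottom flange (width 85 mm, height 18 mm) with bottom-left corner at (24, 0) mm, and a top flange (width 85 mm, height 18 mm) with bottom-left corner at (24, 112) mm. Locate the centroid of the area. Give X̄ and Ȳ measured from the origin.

web: A = 24 × 130 = 3120.00, centroid at (12.00, 65.00).
bottom flange: A = 85 × 18 = 1530.00, centroid at (66.50, 9.00).
top flange: A = 85 × 18 = 1530.00, centroid at (66.50, 121.00).
ΣA = 6180.00 mm², ΣAX̄ = 240930.00 mm³, ΣAȲ = 401700.00 mm³.
X̄ = 240930.00/6180.00 = 38.99 mm; Ȳ = 401700.00/6180.00 = 65.00 mm.

X̄ = 38.99 mm, Ȳ = 65.00 mm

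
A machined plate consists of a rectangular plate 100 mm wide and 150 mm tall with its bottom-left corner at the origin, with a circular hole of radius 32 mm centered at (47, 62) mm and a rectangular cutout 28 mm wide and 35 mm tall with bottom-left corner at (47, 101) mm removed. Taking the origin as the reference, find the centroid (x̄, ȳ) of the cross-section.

x̄ = 49.90 mm, ȳ = 74.93 mm

Part | A | x̄ᵢ | ȳᵢ | A·x̄ᵢ | A·ȳᵢ
plate | 15000.00 | 50.00 | 75.00 | 750000.00 | 1125000.00
hole 1 | -3216.99 | 47.00 | 62.00 | -151198.57 | -199453.43
hole 2 | -980.00 | 61.00 | 118.50 | -59780.00 | -116130.00
Σ | 10803.01 |  |  | 539021.43 | 809416.57
x̄ = 539021.43 / 10803.01 = 49.90 mm
ȳ = 809416.57 / 10803.01 = 74.93 mm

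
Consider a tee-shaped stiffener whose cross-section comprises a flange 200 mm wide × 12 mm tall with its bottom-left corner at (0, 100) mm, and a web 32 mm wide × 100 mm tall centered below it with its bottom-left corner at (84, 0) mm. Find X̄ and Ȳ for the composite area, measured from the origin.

X̄ = 100.00 mm, Ȳ = 74.00 mm

web: A = 32 × 100 = 3200.00, centroid at (100.00, 50.00).
flange: A = 200 × 12 = 2400.00, centroid at (100.00, 106.00).
ΣA = 5600.00 mm²
ΣAX̄ = (3200.00)(100.00) + (2400.00)(100.00) = 560000.00 mm³
ΣAȲ = (3200.00)(50.00) + (2400.00)(106.00) = 414400.00 mm³
X̄ = 560000.00 / 5600.00 = 100.00 mm
Ȳ = 414400.00 / 5600.00 = 74.00 mm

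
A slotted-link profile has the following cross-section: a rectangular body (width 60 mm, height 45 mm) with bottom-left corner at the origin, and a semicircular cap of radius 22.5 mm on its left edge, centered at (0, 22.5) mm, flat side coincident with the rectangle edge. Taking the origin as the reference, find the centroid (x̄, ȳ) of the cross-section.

x̄ = 21.00 mm, ȳ = 22.50 mm

Part | A | x̄ᵢ | ȳᵢ | A·x̄ᵢ | A·ȳᵢ
rectangular body | 2700.00 | 30.00 | 22.50 | 81000.00 | 60750.00
semicircular end | 795.22 | -9.55 | 22.50 | -7593.75 | 17892.35
Σ | 3495.22 |  |  | 73406.25 | 78642.35
x̄ = 73406.25 / 3495.22 = 21.00 mm
ȳ = 78642.35 / 3495.22 = 22.50 mm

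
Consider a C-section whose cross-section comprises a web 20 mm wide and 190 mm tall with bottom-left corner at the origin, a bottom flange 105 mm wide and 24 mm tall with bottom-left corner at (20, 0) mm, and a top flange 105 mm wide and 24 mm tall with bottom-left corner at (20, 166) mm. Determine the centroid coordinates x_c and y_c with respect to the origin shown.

x_c = 45.63 mm, y_c = 95.00 mm

web: A = 20 × 190 = 3800.00, centroid at (10.00, 95.00).
bottom flange: A = 105 × 24 = 2520.00, centroid at (72.50, 12.00).
top flange: A = 105 × 24 = 2520.00, centroid at (72.50, 178.00).
ΣA = 8840.00 mm²
ΣAx_c = (3800.00)(10.00) + (2520.00)(72.50) + (2520.00)(72.50) = 403400.00 mm³
ΣAy_c = (3800.00)(95.00) + (2520.00)(12.00) + (2520.00)(178.00) = 839800.00 mm³
x_c = 403400.00 / 8840.00 = 45.63 mm
y_c = 839800.00 / 8840.00 = 95.00 mm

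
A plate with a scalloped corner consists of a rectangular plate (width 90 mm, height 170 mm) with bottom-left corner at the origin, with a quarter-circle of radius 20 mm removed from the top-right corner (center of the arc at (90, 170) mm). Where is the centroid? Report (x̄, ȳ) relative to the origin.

x̄ = 44.23 mm, ȳ = 83.40 mm

plate: A = 90 × 170 = 15300.00, centroid at (45.00, 85.00).
removed quarter-circle: A = −¼π·20² = -314.16, centroid at (81.51, 161.51).
ΣA = 14985.84 mm²
ΣAx̄ = (15300.00)(45.00) + (-314.16)(81.51) = 662892.33 mm³
ΣAȳ = (15300.00)(85.00) + (-314.16)(161.51) = 1249759.59 mm³
x̄ = 662892.33 / 14985.84 = 44.23 mm
ȳ = 1249759.59 / 14985.84 = 83.40 mm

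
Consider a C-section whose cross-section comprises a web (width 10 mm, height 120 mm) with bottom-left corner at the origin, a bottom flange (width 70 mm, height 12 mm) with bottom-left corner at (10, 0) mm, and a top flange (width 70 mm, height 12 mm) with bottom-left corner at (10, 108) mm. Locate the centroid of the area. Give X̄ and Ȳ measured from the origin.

X̄ = 28.33 mm, Ȳ = 60.00 mm

Part | A | x̄ᵢ | ȳᵢ | A·x̄ᵢ | A·ȳᵢ
web | 1200.00 | 5.00 | 60.00 | 6000.00 | 72000.00
bottom flange | 840.00 | 45.00 | 6.00 | 37800.00 | 5040.00
top flange | 840.00 | 45.00 | 114.00 | 37800.00 | 95760.00
Σ | 2880.00 |  |  | 81600.00 | 172800.00
X̄ = 81600.00 / 2880.00 = 28.33 mm
Ȳ = 172800.00 / 2880.00 = 60.00 mm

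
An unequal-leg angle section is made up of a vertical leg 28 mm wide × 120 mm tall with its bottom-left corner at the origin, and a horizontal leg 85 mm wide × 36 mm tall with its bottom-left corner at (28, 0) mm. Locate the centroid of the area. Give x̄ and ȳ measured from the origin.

vertical leg: A = 28 × 120 = 3360.00, centroid at (14.00, 60.00).
horizontal leg: A = 85 × 36 = 3060.00, centroid at (70.50, 18.00).
ΣA = 6420.00 mm², ΣAx̄ = 262770.00 mm³, ΣAȳ = 256680.00 mm³.
x̄ = 262770.00/6420.00 = 40.93 mm; ȳ = 256680.00/6420.00 = 39.98 mm.

x̄ = 40.93 mm, ȳ = 39.98 mm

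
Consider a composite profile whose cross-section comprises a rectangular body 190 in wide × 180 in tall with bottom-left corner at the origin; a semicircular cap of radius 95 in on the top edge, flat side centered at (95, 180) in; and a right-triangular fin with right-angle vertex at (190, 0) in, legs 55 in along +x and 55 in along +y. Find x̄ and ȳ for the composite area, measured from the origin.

Part | A | x̄ᵢ | ȳᵢ | A·x̄ᵢ | A·ȳᵢ
rectangular body | 34200.00 | 95.00 | 90.00 | 3249000.00 | 3078000.00
semicircular top | 14176.44 | 95.00 | 220.32 | 1346761.50 | 3123341.97
triangular fin | 1512.50 | 208.33 | 18.33 | 315104.17 | 27729.17
Σ | 49888.94 |  |  | 4910865.67 | 6229071.13
x̄ = 4910865.67 / 49888.94 = 98.44 in
ȳ = 6229071.13 / 49888.94 = 124.86 in

x̄ = 98.44 in, ȳ = 124.86 in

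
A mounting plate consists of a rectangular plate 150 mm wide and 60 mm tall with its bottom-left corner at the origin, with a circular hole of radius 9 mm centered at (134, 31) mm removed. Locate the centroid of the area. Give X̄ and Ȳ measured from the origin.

X̄ = 73.28 mm, Ȳ = 29.97 mm

plate: A = 150 × 60 = 9000.00, centroid at (75.00, 30.00).
hole: A = −π·9² = -254.47, centroid at (134.00, 31.00).
ΣA = 8745.53 mm², ΣAX̄ = 640901.15 mm³, ΣAȲ = 262111.46 mm³.
X̄ = 640901.15/8745.53 = 73.28 mm; Ȳ = 262111.46/8745.53 = 29.97 mm.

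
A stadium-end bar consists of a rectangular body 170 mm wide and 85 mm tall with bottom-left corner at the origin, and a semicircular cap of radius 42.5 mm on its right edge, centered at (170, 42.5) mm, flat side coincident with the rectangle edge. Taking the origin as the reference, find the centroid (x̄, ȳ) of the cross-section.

x̄ = 101.91 mm, ȳ = 42.50 mm

rectangular body: A = 170 × 85 = 14450.00, centroid at (85.00, 42.50).
semicircular end: A = ½π·42.5² = 2837.25, centroid at (188.04, 42.50).
ΣA = 17287.25 mm²
ΣAx̄ = (14450.00)(85.00) + (2837.25)(188.04) = 1761759.73 mm³
ΣAȳ = (14450.00)(42.50) + (2837.25)(42.50) = 734708.16 mm³
x̄ = 1761759.73 / 17287.25 = 101.91 mm
ȳ = 734708.16 / 17287.25 = 42.50 mm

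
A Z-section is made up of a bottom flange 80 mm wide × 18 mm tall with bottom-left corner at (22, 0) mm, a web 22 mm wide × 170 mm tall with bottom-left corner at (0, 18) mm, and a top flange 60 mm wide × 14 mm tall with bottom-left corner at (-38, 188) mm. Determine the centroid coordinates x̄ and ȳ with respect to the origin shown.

x̄ = 20.55 mm, ȳ = 93.35 mm

bottom flange: A = 80 × 18 = 1440.00, centroid at (62.00, 9.00).
web: A = 22 × 170 = 3740.00, centroid at (11.00, 103.00).
top flange: A = 60 × 14 = 840.00, centroid at (-8.00, 195.00).
ΣA = 6020.00 mm², ΣAx̄ = 123700.00 mm³, ΣAȳ = 561980.00 mm³.
x̄ = 123700.00/6020.00 = 20.55 mm; ȳ = 561980.00/6020.00 = 93.35 mm.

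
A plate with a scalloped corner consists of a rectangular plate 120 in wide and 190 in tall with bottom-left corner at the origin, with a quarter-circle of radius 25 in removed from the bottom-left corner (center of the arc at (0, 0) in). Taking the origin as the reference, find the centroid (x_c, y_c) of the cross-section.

plate: A = 120 × 190 = 22800.00, centroid at (60.00, 95.00).
removed quarter-circle: A = −¼π·25² = -490.87, centroid at (10.61, 10.61).
ΣA = 22309.13 in²
ΣAx_c = (22800.00)(60.00) + (-490.87)(10.61) = 1362791.67 in³
ΣAy_c = (22800.00)(95.00) + (-490.87)(10.61) = 2160791.67 in³
x_c = 1362791.67 / 22309.13 = 61.09 in
y_c = 2160791.67 / 22309.13 = 96.86 in

x_c = 61.09 in, y_c = 96.86 in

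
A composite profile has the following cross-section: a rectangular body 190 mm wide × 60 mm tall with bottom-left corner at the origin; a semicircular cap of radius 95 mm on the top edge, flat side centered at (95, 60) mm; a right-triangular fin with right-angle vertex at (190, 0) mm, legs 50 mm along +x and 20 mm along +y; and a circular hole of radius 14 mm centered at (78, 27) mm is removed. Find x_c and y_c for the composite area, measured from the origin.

x_c = 97.60 mm, y_c = 68.77 mm

rectangular body: A = 190 × 60 = 11400.00, centroid at (95.00, 30.00).
semicircular top: A = ½π·95² = 14176.44, centroid at (95.00, 100.32).
triangular fin: A = ½·50·20 = 500.00, centroid at (206.67, 6.67).
hole: A = −π·14² = -615.75, centroid at (78.00, 27.00).
ΣA = 25460.68 mm²
ΣAx_c = (11400.00)(95.00) + (14176.44)(95.00) + (500.00)(206.67) + (-615.75)(78.00) = 2485066.17 mm³
ΣAy_c = (11400.00)(30.00) + (14176.44)(100.32) + (500.00)(6.67) + (-615.75)(27.00) = 1750877.57 mm³
x_c = 2485066.17 / 25460.68 = 97.60 mm
y_c = 1750877.57 / 25460.68 = 68.77 mm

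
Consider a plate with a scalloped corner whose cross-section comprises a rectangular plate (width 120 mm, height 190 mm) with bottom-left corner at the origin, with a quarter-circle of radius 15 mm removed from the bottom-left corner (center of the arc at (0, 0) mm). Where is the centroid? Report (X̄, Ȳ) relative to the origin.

X̄ = 60.42 mm, Ȳ = 95.69 mm

plate: A = 120 × 190 = 22800.00, centroid at (60.00, 95.00).
removed quarter-circle: A = −¼π·15² = -176.71, centroid at (6.37, 6.37).
ΣA = 22623.29 mm², ΣAX̄ = 1366875.00 mm³, ΣAȲ = 2164875.00 mm³.
X̄ = 1366875.00/22623.29 = 60.42 mm; Ȳ = 2164875.00/22623.29 = 95.69 mm.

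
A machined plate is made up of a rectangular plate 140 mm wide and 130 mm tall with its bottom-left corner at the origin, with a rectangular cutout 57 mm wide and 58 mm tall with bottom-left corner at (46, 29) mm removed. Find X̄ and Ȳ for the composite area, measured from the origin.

Part | A | x̄ᵢ | ȳᵢ | A·x̄ᵢ | A·ȳᵢ
plate | 18200.00 | 70.00 | 65.00 | 1274000.00 | 1183000.00
hole | -3306.00 | 74.50 | 58.00 | -246297.00 | -191748.00
Σ | 14894.00 |  |  | 1027703.00 | 991252.00
X̄ = 1027703.00 / 14894.00 = 69.00 mm
Ȳ = 991252.00 / 14894.00 = 66.55 mm

X̄ = 69.00 mm, Ȳ = 66.55 mm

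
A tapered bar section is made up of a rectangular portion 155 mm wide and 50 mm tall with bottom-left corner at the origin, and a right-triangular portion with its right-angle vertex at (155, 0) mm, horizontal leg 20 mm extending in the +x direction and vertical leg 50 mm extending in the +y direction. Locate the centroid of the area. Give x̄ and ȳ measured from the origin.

x̄ = 82.60 mm, ȳ = 24.49 mm

rectangular portion: A = 155 × 50 = 7750.00, centroid at (77.50, 25.00).
triangular portion: A = ½·20·50 = 500.00, centroid at (161.67, 16.67).
ΣA = 8250.00 mm²
ΣAx̄ = (7750.00)(77.50) + (500.00)(161.67) = 681458.33 mm³
ΣAȳ = (7750.00)(25.00) + (500.00)(16.67) = 202083.33 mm³
x̄ = 681458.33 / 8250.00 = 82.60 mm
ȳ = 202083.33 / 8250.00 = 24.49 mm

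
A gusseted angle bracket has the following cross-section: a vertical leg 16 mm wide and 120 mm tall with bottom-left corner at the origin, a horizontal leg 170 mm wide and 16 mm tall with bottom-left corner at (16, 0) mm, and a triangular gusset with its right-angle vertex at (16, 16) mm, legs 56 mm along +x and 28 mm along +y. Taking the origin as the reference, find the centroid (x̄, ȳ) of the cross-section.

vertical leg: A = 16 × 120 = 1920.00, centroid at (8.00, 60.00).
horizontal leg: A = 170 × 16 = 2720.00, centroid at (101.00, 8.00).
gusset: A = ½·56·28 = 784.00, centroid at (34.67, 25.33).
ΣA = 5424.00 mm², ΣAx̄ = 317258.67 mm³, ΣAȳ = 156821.33 mm³.
x̄ = 317258.67/5424.00 = 58.49 mm; ȳ = 156821.33/5424.00 = 28.91 mm.

x̄ = 58.49 mm, ȳ = 28.91 mm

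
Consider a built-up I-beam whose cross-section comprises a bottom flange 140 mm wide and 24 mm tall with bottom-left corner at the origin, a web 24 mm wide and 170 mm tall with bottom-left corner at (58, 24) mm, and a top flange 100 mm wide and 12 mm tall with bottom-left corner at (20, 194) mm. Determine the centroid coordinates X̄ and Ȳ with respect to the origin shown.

Part | A | x̄ᵢ | ȳᵢ | A·x̄ᵢ | A·ȳᵢ
bottom flange | 3360.00 | 70.00 | 12.00 | 235200.00 | 40320.00
web | 4080.00 | 70.00 | 109.00 | 285600.00 | 444720.00
top flange | 1200.00 | 70.00 | 200.00 | 84000.00 | 240000.00
Σ | 8640.00 |  |  | 604800.00 | 725040.00
X̄ = 604800.00 / 8640.00 = 70.00 mm
Ȳ = 725040.00 / 8640.00 = 83.92 mm

X̄ = 70.00 mm, Ȳ = 83.92 mm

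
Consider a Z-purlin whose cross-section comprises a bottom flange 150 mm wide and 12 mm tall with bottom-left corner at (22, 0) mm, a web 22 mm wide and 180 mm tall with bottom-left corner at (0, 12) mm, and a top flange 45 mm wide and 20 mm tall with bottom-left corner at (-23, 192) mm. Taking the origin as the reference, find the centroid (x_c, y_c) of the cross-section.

x_c = 32.69 mm, y_c = 89.57 mm

bottom flange: A = 150 × 12 = 1800.00, centroid at (97.00, 6.00).
web: A = 22 × 180 = 3960.00, centroid at (11.00, 102.00).
top flange: A = 45 × 20 = 900.00, centroid at (-0.50, 202.00).
ΣA = 6660.00 mm², ΣAx_c = 217710.00 mm³, ΣAy_c = 596520.00 mm³.
x_c = 217710.00/6660.00 = 32.69 mm; y_c = 596520.00/6660.00 = 89.57 mm.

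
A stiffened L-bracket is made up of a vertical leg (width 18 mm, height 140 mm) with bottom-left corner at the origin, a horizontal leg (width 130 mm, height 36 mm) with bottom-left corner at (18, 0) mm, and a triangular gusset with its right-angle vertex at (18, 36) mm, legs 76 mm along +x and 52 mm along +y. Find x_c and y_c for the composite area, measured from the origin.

x_c = 54.14 mm, y_c = 39.89 mm

vertical leg: A = 18 × 140 = 2520.00, centroid at (9.00, 70.00).
horizontal leg: A = 130 × 36 = 4680.00, centroid at (83.00, 18.00).
gusset: A = ½·76·52 = 1976.00, centroid at (43.33, 53.33).
ΣA = 9176.00 mm², ΣAx_c = 496746.67 mm³, ΣAy_c = 366026.67 mm³.
x_c = 496746.67/9176.00 = 54.14 mm; y_c = 366026.67/9176.00 = 39.89 mm.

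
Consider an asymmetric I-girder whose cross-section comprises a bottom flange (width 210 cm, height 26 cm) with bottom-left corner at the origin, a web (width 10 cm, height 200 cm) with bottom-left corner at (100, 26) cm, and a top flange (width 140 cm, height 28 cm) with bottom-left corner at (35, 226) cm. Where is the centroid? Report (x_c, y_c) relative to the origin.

bottom flange: A = 210 × 26 = 5460.00, centroid at (105.00, 13.00).
web: A = 10 × 200 = 2000.00, centroid at (105.00, 126.00).
top flange: A = 140 × 28 = 3920.00, centroid at (105.00, 240.00).
ΣA = 11380.00 cm²
ΣAx_c = (5460.00)(105.00) + (2000.00)(105.00) + (3920.00)(105.00) = 1194900.00 cm³
ΣAy_c = (5460.00)(13.00) + (2000.00)(126.00) + (3920.00)(240.00) = 1263780.00 cm³
x_c = 1194900.00 / 11380.00 = 105.00 cm
y_c = 1263780.00 / 11380.00 = 111.05 cm

x_c = 105.00 cm, y_c = 111.05 cm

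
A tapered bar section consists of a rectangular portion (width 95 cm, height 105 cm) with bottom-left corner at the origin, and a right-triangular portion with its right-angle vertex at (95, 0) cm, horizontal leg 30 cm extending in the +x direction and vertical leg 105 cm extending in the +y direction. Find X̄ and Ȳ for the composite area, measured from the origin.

X̄ = 55.34 cm, Ȳ = 50.11 cm

rectangular portion: A = 95 × 105 = 9975.00, centroid at (47.50, 52.50).
triangular portion: A = ½·30·105 = 1575.00, centroid at (105.00, 35.00).
ΣA = 11550.00 cm²
ΣAX̄ = (9975.00)(47.50) + (1575.00)(105.00) = 639187.50 cm³
ΣAȲ = (9975.00)(52.50) + (1575.00)(35.00) = 578812.50 cm³
X̄ = 639187.50 / 11550.00 = 55.34 cm
Ȳ = 578812.50 / 11550.00 = 50.11 cm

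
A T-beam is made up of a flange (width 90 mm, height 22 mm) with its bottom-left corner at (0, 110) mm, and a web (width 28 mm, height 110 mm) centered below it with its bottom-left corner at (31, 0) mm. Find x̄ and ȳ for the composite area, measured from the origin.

x̄ = 45.00 mm, ȳ = 80.83 mm

Part | A | x̄ᵢ | ȳᵢ | A·x̄ᵢ | A·ȳᵢ
web | 3080.00 | 45.00 | 55.00 | 138600.00 | 169400.00
flange | 1980.00 | 45.00 | 121.00 | 89100.00 | 239580.00
Σ | 5060.00 |  |  | 227700.00 | 408980.00
x̄ = 227700.00 / 5060.00 = 45.00 mm
ȳ = 408980.00 / 5060.00 = 80.83 mm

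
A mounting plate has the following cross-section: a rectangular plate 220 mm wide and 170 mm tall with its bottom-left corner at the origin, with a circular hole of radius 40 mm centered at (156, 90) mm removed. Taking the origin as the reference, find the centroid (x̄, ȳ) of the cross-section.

Part | A | x̄ᵢ | ȳᵢ | A·x̄ᵢ | A·ȳᵢ
plate | 37400.00 | 110.00 | 85.00 | 4114000.00 | 3179000.00
hole | -5026.55 | 156.00 | 90.00 | -784141.53 | -452389.34
Σ | 32373.45 |  |  | 3329858.47 | 2726610.66
x̄ = 3329858.47 / 32373.45 = 102.86 mm
ȳ = 2726610.66 / 32373.45 = 84.22 mm

x̄ = 102.86 mm, ȳ = 84.22 mm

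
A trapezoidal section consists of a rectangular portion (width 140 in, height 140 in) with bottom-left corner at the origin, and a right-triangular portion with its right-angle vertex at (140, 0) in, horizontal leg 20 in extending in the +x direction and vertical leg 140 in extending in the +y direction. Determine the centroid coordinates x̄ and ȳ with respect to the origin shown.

rectangular portion: A = 140 × 140 = 19600.00, centroid at (70.00, 70.00).
triangular portion: A = ½·20·140 = 1400.00, centroid at (146.67, 46.67).
ΣA = 21000.00 in², ΣAx̄ = 1577333.33 in³, ΣAȳ = 1437333.33 in³.
x̄ = 1577333.33/21000.00 = 75.11 in; ȳ = 1437333.33/21000.00 = 68.44 in.

x̄ = 75.11 in, ȳ = 68.44 in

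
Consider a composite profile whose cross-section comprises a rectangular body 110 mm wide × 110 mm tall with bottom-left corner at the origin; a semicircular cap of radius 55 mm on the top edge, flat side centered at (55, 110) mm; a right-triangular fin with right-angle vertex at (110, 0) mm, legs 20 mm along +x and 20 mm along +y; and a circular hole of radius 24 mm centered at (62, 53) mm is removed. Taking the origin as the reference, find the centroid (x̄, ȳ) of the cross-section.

rectangular body: A = 110 × 110 = 12100.00, centroid at (55.00, 55.00).
semicircular top: A = ½π·55² = 4751.66, centroid at (55.00, 133.34).
triangular fin: A = ½·20·20 = 200.00, centroid at (116.67, 6.67).
hole: A = −π·24² = -1809.56, centroid at (62.00, 53.00).
ΣA = 15242.10 mm²
ΣAx̄ = (12100.00)(55.00) + (4751.66)(55.00) + (200.00)(116.67) + (-1809.56)(62.00) = 837982.02 mm³
ΣAȳ = (12100.00)(55.00) + (4751.66)(133.34) + (200.00)(6.67) + (-1809.56)(53.00) = 1204525.94 mm³
x̄ = 837982.02 / 15242.10 = 54.98 mm
ȳ = 1204525.94 / 15242.10 = 79.03 mm

x̄ = 54.98 mm, ȳ = 79.03 mm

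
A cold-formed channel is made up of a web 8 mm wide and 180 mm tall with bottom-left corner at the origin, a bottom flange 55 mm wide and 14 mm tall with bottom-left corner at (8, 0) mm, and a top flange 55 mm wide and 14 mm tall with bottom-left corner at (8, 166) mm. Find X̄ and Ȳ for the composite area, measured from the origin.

web: A = 8 × 180 = 1440.00, centroid at (4.00, 90.00).
bottom flange: A = 55 × 14 = 770.00, centroid at (35.50, 7.00).
top flange: A = 55 × 14 = 770.00, centroid at (35.50, 173.00).
ΣA = 2980.00 mm², ΣAX̄ = 60430.00 mm³, ΣAȲ = 268200.00 mm³.
X̄ = 60430.00/2980.00 = 20.28 mm; Ȳ = 268200.00/2980.00 = 90.00 mm.

X̄ = 20.28 mm, Ȳ = 90.00 mm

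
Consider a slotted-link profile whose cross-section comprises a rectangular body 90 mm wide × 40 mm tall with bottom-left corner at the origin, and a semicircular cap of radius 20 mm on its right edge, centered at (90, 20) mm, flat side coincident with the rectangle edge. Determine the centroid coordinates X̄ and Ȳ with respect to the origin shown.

rectangular body: A = 90 × 40 = 3600.00, centroid at (45.00, 20.00).
semicircular end: A = ½π·20² = 628.32, centroid at (98.49, 20.00).
ΣA = 4228.32 mm²
ΣAX̄ = (3600.00)(45.00) + (628.32)(98.49) = 223882.00 mm³
ΣAȲ = (3600.00)(20.00) + (628.32)(20.00) = 84566.37 mm³
X̄ = 223882.00 / 4228.32 = 52.95 mm
Ȳ = 84566.37 / 4228.32 = 20.00 mm

X̄ = 52.95 mm, Ȳ = 20.00 mm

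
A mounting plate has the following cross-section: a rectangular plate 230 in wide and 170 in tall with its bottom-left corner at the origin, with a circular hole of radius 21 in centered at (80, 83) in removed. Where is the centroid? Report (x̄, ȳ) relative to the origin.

Part | A | x̄ᵢ | ȳᵢ | A·x̄ᵢ | A·ȳᵢ
plate | 39100.00 | 115.00 | 85.00 | 4496500.00 | 3323500.00
hole | -1385.44 | 80.00 | 83.00 | -110835.39 | -114991.72
Σ | 37714.56 |  |  | 4385664.61 | 3208508.28
x̄ = 4385664.61 / 37714.56 = 116.29 in
ȳ = 3208508.28 / 37714.56 = 85.07 in

x̄ = 116.29 in, ȳ = 85.07 in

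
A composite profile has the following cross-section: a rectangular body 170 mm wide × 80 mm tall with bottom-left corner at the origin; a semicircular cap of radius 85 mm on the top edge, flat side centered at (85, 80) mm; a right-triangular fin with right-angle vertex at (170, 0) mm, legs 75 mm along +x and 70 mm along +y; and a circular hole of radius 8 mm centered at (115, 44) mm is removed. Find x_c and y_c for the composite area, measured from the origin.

rectangular body: A = 170 × 80 = 13600.00, centroid at (85.00, 40.00).
semicircular top: A = ½π·85² = 11349.00, centroid at (85.00, 116.08).
triangular fin: A = ½·75·70 = 2625.00, centroid at (195.00, 23.33).
hole: A = −π·8² = -201.06, centroid at (115.00, 44.00).
ΣA = 27372.94 mm²
ΣAx_c = (13600.00)(85.00) + (11349.00)(85.00) + (2625.00)(195.00) + (-201.06)(115.00) = 2609418.17 mm³
ΣAy_c = (13600.00)(40.00) + (11349.00)(116.08) + (2625.00)(23.33) + (-201.06)(44.00) = 1913740.22 mm³
x_c = 2609418.17 / 27372.94 = 95.33 mm
y_c = 1913740.22 / 27372.94 = 69.91 mm

x_c = 95.33 mm, y_c = 69.91 mm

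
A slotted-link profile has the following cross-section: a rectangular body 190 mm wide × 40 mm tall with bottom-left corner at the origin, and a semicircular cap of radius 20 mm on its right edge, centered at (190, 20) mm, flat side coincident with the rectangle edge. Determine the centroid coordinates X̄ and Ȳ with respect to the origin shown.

Part | A | x̄ᵢ | ȳᵢ | A·x̄ᵢ | A·ȳᵢ
rectangular body | 7600.00 | 95.00 | 20.00 | 722000.00 | 152000.00
semicircular end | 628.32 | 198.49 | 20.00 | 124713.85 | 12566.37
Σ | 8228.32 |  |  | 846713.85 | 164566.37
X̄ = 846713.85 / 8228.32 = 102.90 mm
Ȳ = 164566.37 / 8228.32 = 20.00 mm

X̄ = 102.90 mm, Ȳ = 20.00 mm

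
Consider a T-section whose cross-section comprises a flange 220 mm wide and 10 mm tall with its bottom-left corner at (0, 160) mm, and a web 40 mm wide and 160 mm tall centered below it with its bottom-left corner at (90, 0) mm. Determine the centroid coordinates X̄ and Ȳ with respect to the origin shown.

X̄ = 110.00 mm, Ȳ = 101.74 mm

web: A = 40 × 160 = 6400.00, centroid at (110.00, 80.00).
flange: A = 220 × 10 = 2200.00, centroid at (110.00, 165.00).
ΣA = 8600.00 mm²
ΣAX̄ = (6400.00)(110.00) + (2200.00)(110.00) = 946000.00 mm³
ΣAȲ = (6400.00)(80.00) + (2200.00)(165.00) = 875000.00 mm³
X̄ = 946000.00 / 8600.00 = 110.00 mm
Ȳ = 875000.00 / 8600.00 = 101.74 mm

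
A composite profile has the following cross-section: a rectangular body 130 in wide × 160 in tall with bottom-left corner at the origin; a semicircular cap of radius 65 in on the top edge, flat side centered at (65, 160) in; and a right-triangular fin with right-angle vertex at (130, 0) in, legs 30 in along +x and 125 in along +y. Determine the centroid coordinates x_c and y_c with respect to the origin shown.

x_c = 69.80 in, y_c = 101.91 in

rectangular body: A = 130 × 160 = 20800.00, centroid at (65.00, 80.00).
semicircular top: A = ½π·65² = 6636.61, centroid at (65.00, 187.59).
triangular fin: A = ½·30·125 = 1875.00, centroid at (140.00, 41.67).
ΣA = 29311.61 in²
ΣAx_c = (20800.00)(65.00) + (6636.61)(65.00) + (1875.00)(140.00) = 2045879.94 in³
ΣAy_c = (20800.00)(80.00) + (6636.61)(187.59) + (1875.00)(41.67) = 2987066.65 in³
x_c = 2045879.94 / 29311.61 = 69.80 in
y_c = 2987066.65 / 29311.61 = 101.91 in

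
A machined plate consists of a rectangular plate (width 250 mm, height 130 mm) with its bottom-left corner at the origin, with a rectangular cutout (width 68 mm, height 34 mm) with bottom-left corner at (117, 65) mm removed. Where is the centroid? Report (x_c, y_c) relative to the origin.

Part | A | x̄ᵢ | ȳᵢ | A·x̄ᵢ | A·ȳᵢ
plate | 32500.00 | 125.00 | 65.00 | 4062500.00 | 2112500.00
hole | -2312.00 | 151.00 | 82.00 | -349112.00 | -189584.00
Σ | 30188.00 |  |  | 3713388.00 | 1922916.00
x_c = 3713388.00 / 30188.00 = 123.01 mm
y_c = 1922916.00 / 30188.00 = 63.70 mm

x_c = 123.01 mm, y_c = 63.70 mm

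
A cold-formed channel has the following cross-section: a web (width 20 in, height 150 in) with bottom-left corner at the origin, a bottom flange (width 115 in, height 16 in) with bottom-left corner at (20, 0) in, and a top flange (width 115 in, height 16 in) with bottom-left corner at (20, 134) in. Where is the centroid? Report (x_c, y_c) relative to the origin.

web: A = 20 × 150 = 3000.00, centroid at (10.00, 75.00).
bottom flange: A = 115 × 16 = 1840.00, centroid at (77.50, 8.00).
top flange: A = 115 × 16 = 1840.00, centroid at (77.50, 142.00).
ΣA = 6680.00 in²
ΣAx_c = (3000.00)(10.00) + (1840.00)(77.50) + (1840.00)(77.50) = 315200.00 in³
ΣAy_c = (3000.00)(75.00) + (1840.00)(8.00) + (1840.00)(142.00) = 501000.00 in³
x_c = 315200.00 / 6680.00 = 47.19 in
y_c = 501000.00 / 6680.00 = 75.00 in

x_c = 47.19 in, y_c = 75.00 in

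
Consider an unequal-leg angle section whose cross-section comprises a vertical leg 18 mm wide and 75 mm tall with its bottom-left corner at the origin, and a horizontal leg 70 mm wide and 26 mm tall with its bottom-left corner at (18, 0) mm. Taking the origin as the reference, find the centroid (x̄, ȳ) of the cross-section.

x̄ = 34.26 mm, ȳ = 23.43 mm

vertical leg: A = 18 × 75 = 1350.00, centroid at (9.00, 37.50).
horizontal leg: A = 70 × 26 = 1820.00, centroid at (53.00, 13.00).
ΣA = 3170.00 mm²
ΣAx̄ = (1350.00)(9.00) + (1820.00)(53.00) = 108610.00 mm³
ΣAȳ = (1350.00)(37.50) + (1820.00)(13.00) = 74285.00 mm³
x̄ = 108610.00 / 3170.00 = 34.26 mm
ȳ = 74285.00 / 3170.00 = 23.43 mm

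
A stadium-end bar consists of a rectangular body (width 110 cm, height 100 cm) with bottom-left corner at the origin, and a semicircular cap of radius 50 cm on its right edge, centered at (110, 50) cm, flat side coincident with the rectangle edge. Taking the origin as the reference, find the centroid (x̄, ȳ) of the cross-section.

rectangular body: A = 110 × 100 = 11000.00, centroid at (55.00, 50.00).
semicircular end: A = ½π·50² = 3926.99, centroid at (131.22, 50.00).
ΣA = 14926.99 cm², ΣAx̄ = 1120302.32 cm³, ΣAȳ = 746349.54 cm³.
x̄ = 1120302.32/14926.99 = 75.05 cm; ȳ = 746349.54/14926.99 = 50.00 cm.

x̄ = 75.05 cm, ȳ = 50.00 cm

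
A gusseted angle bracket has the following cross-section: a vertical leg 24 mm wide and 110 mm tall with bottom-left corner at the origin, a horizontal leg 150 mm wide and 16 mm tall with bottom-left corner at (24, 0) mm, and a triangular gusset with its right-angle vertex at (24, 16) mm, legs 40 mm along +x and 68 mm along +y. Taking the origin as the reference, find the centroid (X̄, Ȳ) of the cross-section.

Part | A | x̄ᵢ | ȳᵢ | A·x̄ᵢ | A·ȳᵢ
vertical leg | 2640.00 | 12.00 | 55.00 | 31680.00 | 145200.00
horizontal leg | 2400.00 | 99.00 | 8.00 | 237600.00 | 19200.00
gusset | 1360.00 | 37.33 | 38.67 | 50773.33 | 52586.67
Σ | 6400.00 |  |  | 320053.33 | 216986.67
X̄ = 320053.33 / 6400.00 = 50.01 mm
Ȳ = 216986.67 / 6400.00 = 33.90 mm

X̄ = 50.01 mm, Ȳ = 33.90 mm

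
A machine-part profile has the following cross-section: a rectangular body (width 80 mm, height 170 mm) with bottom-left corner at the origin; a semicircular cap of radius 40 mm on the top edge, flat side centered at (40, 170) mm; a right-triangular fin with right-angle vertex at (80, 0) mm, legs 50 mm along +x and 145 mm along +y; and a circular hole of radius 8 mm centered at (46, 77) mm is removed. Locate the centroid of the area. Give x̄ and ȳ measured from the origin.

Part | A | x̄ᵢ | ȳᵢ | A·x̄ᵢ | A·ȳᵢ
rectangular body | 13600.00 | 40.00 | 85.00 | 544000.00 | 1156000.00
semicircular top | 2513.27 | 40.00 | 186.98 | 100530.96 | 469923.27
triangular fin | 3625.00 | 96.67 | 48.33 | 350416.67 | 175208.33
hole | -201.06 | 46.00 | 77.00 | -9248.85 | -15481.77
Σ | 19537.21 |  |  | 985698.78 | 1785649.83
x̄ = 985698.78 / 19537.21 = 50.45 mm
ȳ = 1785649.83 / 19537.21 = 91.40 mm

x̄ = 50.45 mm, ȳ = 91.40 mm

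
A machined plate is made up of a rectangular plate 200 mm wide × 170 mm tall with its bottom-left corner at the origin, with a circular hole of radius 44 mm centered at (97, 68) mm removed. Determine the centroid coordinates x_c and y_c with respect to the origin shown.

plate: A = 200 × 170 = 34000.00, centroid at (100.00, 85.00).
hole: A = −π·44² = -6082.12, centroid at (97.00, 68.00).
ΣA = 27917.88 mm², ΣAx_c = 2810034.03 mm³, ΣAy_c = 2476415.61 mm³.
x_c = 2810034.03/27917.88 = 100.65 mm; y_c = 2476415.61/27917.88 = 88.70 mm.

x_c = 100.65 mm, y_c = 88.70 mm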